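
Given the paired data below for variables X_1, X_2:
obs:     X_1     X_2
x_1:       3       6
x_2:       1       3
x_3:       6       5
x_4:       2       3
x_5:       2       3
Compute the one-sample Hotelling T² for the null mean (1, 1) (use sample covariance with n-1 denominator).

Step 1 — sample mean vector:
  mean(X_1) = (3 + 1 + 6 + 2 + 2) / 5 = 14/5 = 2.8
  mean(X_2) = (6 + 3 + 5 + 3 + 3) / 5 = 20/5 = 4
  x̄ = (2.8, 4),  deviation x̄ - mu_0 = (2.8, 4) - (1, 1) = (1.8, 3).

Step 2 — sample covariance matrix, S[i,j] = (1/(n-1)) · Σ_k (x_{k,i} - mean_i) · (x_{k,j} - mean_j), divisor n-1 = 4:
  S[X_1,X_1] = ((0.2)·(0.2) + (-1.8)·(-1.8) + (3.2)·(3.2) + (-0.8)·(-0.8) + (-0.8)·(-0.8)) / 4 = 14.8/4 = 3.7
  S[X_1,X_2] = ((0.2)·(2) + (-1.8)·(-1) + (3.2)·(1) + (-0.8)·(-1) + (-0.8)·(-1)) / 4 = 7/4 = 1.75
  S[X_2,X_2] = ((2)·(2) + (-1)·(-1) + (1)·(1) + (-1)·(-1) + (-1)·(-1)) / 4 = 8/4 = 2
  S = [[3.7, 1.75],
 [1.75, 2]].

Step 3 — invert S. det(S) = 3.7·2 - (1.75)² = 4.3375.
  S^{-1} = (1/det) · [[d, -b], [-b, a]] = [[0.4611, -0.4035],
 [-0.4035, 0.853]].

Step 4 — quadratic form (x̄ - mu_0)^T · S^{-1} · (x̄ - mu_0):
  S^{-1} · (x̄ - mu_0) = (-0.3804, 1.8329),
  (x̄ - mu_0)^T · [...] = (1.8)·(-0.3804) + (3)·(1.8329) = 4.8138.

Step 5 — scale by n: T² = 5 · 4.8138 = 24.0692.

T² ≈ 24.0692


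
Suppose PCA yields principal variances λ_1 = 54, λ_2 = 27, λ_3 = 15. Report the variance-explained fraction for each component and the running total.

Step 1 — total variance = trace(Sigma) = Σ λ_i = 54 + 27 + 15 = 96.

Step 2 — fraction explained by component i = λ_i / Σ λ:
  PC1: 54/96 = 0.5625
  PC2: 27/96 = 0.2812
  PC3: 15/96 = 0.1562

Step 3 — cumulative fraction after k components = (λ_1 + ... + λ_k) / Σ λ:
  k = 1: 54/96 = 0.5625
  k = 2: (54 + 27)/96 = 81/96 = 0.8438
  k = 3: (54 + 27 + 15)/96 = 96/96 = 1

Summary (fraction, with percent):

explained: PC1 0.5625 (56.25%), PC2 0.2812 (28.12%), PC3 0.1562 (15.62%);  cumulative: 0.5625, 0.8438, 1


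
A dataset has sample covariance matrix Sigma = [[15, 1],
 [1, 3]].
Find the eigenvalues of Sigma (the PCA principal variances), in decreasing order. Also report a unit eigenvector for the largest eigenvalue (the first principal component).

Step 1 — characteristic polynomial of 2×2 Sigma:
  det(Sigma - λI) = λ² - trace · λ + det = 0.
  trace = 15 + 3 = 18, det = 15·3 - (1)² = 44.
Step 2 — discriminant:
  Δ = trace² - 4·det = 324 - 176 = 148.
Step 3 — eigenvalues:
  λ = (trace ± √Δ)/2 = (18 ± 12.1655)/2,
  λ_1 = 15.0828,  λ_2 = 2.9172.

Step 4 — unit eigenvector for λ_1: solve (Sigma - λ_1 I)v = 0. First row:
  (15 - 15.0828)·v_x + (1)·v_y = 0, i.e. (-0.0828)·v_x + (1)·v_y = 0,
  so v ∝ (b, λ_1 - a) = (1, 0.0828) = u.
  ||u|| = √((1)² + (0.0828)²) = √(1.0068) ≈ 1.0034,
  v_1 = u/||u|| ≈ (0.9966, 0.0825) (||v_1|| = 1).

λ_1 = 15.0828,  λ_2 = 2.9172;  v_1 ≈ (0.9966, 0.0825)


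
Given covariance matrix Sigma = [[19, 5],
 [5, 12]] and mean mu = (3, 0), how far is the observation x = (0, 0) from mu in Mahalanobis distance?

Step 1 — centre the observation: (x - mu) = (-3, 0).

Step 2 — invert Sigma. det(Sigma) = 19·12 - (5)² = 203.
  Sigma^{-1} = (1/det) · [[d, -b], [-b, a]] = [[0.0591, -0.0246],
 [-0.0246, 0.0936]].

Step 3 — form the quadratic (x - mu)^T · Sigma^{-1} · (x - mu):
  Sigma^{-1} · (x - mu) = (-0.1773, 0.0739).
  (x - mu)^T · [Sigma^{-1} · (x - mu)] = (-3)·(-0.1773) + (0)·(0.0739) = 0.532.

Step 4 — take square root: d = √(0.532) ≈ 0.7294.

d(x, mu) = √(0.532) ≈ 0.7294


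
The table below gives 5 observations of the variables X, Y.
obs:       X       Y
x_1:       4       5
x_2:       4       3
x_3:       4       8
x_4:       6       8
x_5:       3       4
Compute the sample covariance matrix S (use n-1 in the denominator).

Step 1 — column means:
  mean(X) = (4 + 4 + 4 + 6 + 3) / 5 = 21/5 = 4.2
  mean(Y) = (5 + 3 + 8 + 8 + 4) / 5 = 28/5 = 5.6

Step 2 — sample covariance S[i,j] = (1/(n-1)) · Σ_k (x_{k,i} - mean_i) · (x_{k,j} - mean_j), with n-1 = 4.
  S[X,X] = ((-0.2)·(-0.2) + (-0.2)·(-0.2) + (-0.2)·(-0.2) + (1.8)·(1.8) + (-1.2)·(-1.2)) / 4 = 4.8/4 = 1.2
  S[X,Y] = ((-0.2)·(-0.6) + (-0.2)·(-2.6) + (-0.2)·(2.4) + (1.8)·(2.4) + (-1.2)·(-1.6)) / 4 = 6.4/4 = 1.6
  S[Y,Y] = ((-0.6)·(-0.6) + (-2.6)·(-2.6) + (2.4)·(2.4) + (2.4)·(2.4) + (-1.6)·(-1.6)) / 4 = 21.2/4 = 5.3

S is symmetric (S[j,i] = S[i,j]). Assembling:

S = [[1.2, 1.6],
 [1.6, 5.3]]


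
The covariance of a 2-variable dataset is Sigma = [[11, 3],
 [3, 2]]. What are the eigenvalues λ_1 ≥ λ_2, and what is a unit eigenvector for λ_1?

Step 1 — characteristic polynomial of 2×2 Sigma:
  det(Sigma - λI) = λ² - trace · λ + det = 0.
  trace = 11 + 2 = 13, det = 11·2 - (3)² = 13.
Step 2 — discriminant:
  Δ = trace² - 4·det = 169 - 52 = 117.
Step 3 — eigenvalues:
  λ = (trace ± √Δ)/2 = (13 ± 10.8167)/2,
  λ_1 = 11.9083,  λ_2 = 1.0917.

Step 4 — unit eigenvector for λ_1: solve (Sigma - λ_1 I)v = 0. First row:
  (11 - 11.9083)·v_x + (3)·v_y = 0, i.e. (-0.9083)·v_x + (3)·v_y = 0,
  so v ∝ (b, λ_1 - a) = (3, 0.9083) = u.
  ||u|| = √((3)² + (0.9083)²) = √(9.8251) ≈ 3.1345,
  v_1 = u/||u|| ≈ (0.9571, 0.2898) (||v_1|| = 1).

λ_1 = 11.9083,  λ_2 = 1.0917;  v_1 ≈ (0.9571, 0.2898)


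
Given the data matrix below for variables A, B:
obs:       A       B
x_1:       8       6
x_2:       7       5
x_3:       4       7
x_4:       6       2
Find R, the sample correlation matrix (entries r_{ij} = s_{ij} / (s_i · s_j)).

Step 1 — column means:
  mean(A) = (8 + 7 + 4 + 6) / 4 = 25/4 = 6.25
  mean(B) = (6 + 5 + 7 + 2) / 4 = 20/4 = 5

Step 2 — sample variances and covariances s[i,j] = (1/(n-1)) · Σ_k (x_{k,i} - mean_i) · (x_{k,j} - mean_j), with n-1 = 3:
  s[A,A] = ((1.75)·(1.75) + (0.75)·(0.75) + (-2.25)·(-2.25) + (-0.25)·(-0.25)) / 3 = 8.75/3 = 2.9167
  s[A,B] = ((1.75)·(1) + (0.75)·(0) + (-2.25)·(2) + (-0.25)·(-3)) / 3 = -2/3 = -0.6667
  s[B,B] = ((1)·(1) + (0)·(0) + (2)·(2) + (-3)·(-3)) / 3 = 14/3 = 4.6667
  Sample standard deviations s_i = √(s[i,i]):
  s(A) = √(2.9167) = 1.7078
  s(B) = √(4.6667) = 2.1602

Step 3 — r_{ij} = s_{ij} / (s_i · s_j):
  r[A,A] = 1 (diagonal).
  r[A,B] = -0.6667 / (1.7078 · 2.1602) = -0.6667 / 3.6893 = -0.1807
  r[B,B] = 1 (diagonal).

R is symmetric with unit diagonal. Assembling:

R = [[1, -0.1807],
 [-0.1807, 1]]


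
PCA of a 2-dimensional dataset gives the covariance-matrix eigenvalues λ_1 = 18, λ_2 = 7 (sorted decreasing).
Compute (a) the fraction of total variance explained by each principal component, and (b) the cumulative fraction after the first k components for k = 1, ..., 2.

Step 1 — total variance = trace(Sigma) = Σ λ_i = 18 + 7 = 25.

Step 2 — fraction explained by component i = λ_i / Σ λ:
  PC1: 18/25 = 0.72
  PC2: 7/25 = 0.28

Step 3 — cumulative fraction after k components = (λ_1 + ... + λ_k) / Σ λ:
  k = 1: 18/25 = 0.72
  k = 2: (18 + 7)/25 = 25/25 = 1

Summary (fraction, with percent):

explained: PC1 0.72 (72%), PC2 0.28 (28%);  cumulative: 0.72, 1


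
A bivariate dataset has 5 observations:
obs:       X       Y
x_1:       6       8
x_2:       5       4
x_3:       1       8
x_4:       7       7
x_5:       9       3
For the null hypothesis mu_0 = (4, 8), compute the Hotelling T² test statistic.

Step 1 — sample mean vector:
  mean(X) = (6 + 5 + 1 + 7 + 9) / 5 = 28/5 = 5.6
  mean(Y) = (8 + 4 + 8 + 7 + 3) / 5 = 30/5 = 6
  x̄ = (5.6, 6),  deviation x̄ - mu_0 = (5.6, 6) - (4, 8) = (1.6, -2).

Step 2 — sample covariance matrix, S[i,j] = (1/(n-1)) · Σ_k (x_{k,i} - mean_i) · (x_{k,j} - mean_j), divisor n-1 = 4:
  S[X,X] = ((0.4)·(0.4) + (-0.6)·(-0.6) + (-4.6)·(-4.6) + (1.4)·(1.4) + (3.4)·(3.4)) / 4 = 35.2/4 = 8.8
  S[X,Y] = ((0.4)·(2) + (-0.6)·(-2) + (-4.6)·(2) + (1.4)·(1) + (3.4)·(-3)) / 4 = -16/4 = -4
  S[Y,Y] = ((2)·(2) + (-2)·(-2) + (2)·(2) + (1)·(1) + (-3)·(-3)) / 4 = 22/4 = 5.5
  S = [[8.8, -4],
 [-4, 5.5]].

Step 3 — invert S. det(S) = 8.8·5.5 - (-4)² = 32.4.
  S^{-1} = (1/det) · [[d, -b], [-b, a]] = [[0.1698, 0.1235],
 [0.1235, 0.2716]].

Step 4 — quadratic form (x̄ - mu_0)^T · S^{-1} · (x̄ - mu_0):
  S^{-1} · (x̄ - mu_0) = (0.0247, -0.3457),
  (x̄ - mu_0)^T · [...] = (1.6)·(0.0247) + (-2)·(-0.3457) = 0.7309.

Step 5 — scale by n: T² = 5 · 0.7309 = 3.6543.

T² ≈ 3.6543


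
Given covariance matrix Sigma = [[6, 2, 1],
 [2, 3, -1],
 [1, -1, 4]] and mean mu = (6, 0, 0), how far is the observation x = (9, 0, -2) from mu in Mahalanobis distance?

Step 1 — centre the observation: (x - mu) = (3, 0, -2).

Step 2 — invert Sigma (cofactor / det for 3×3, or solve directly):
  Sigma^{-1} = [[0.2558, -0.2093, -0.1163],
 [-0.2093, 0.5349, 0.186],
 [-0.1163, 0.186, 0.3256]].

Step 3 — form the quadratic (x - mu)^T · Sigma^{-1} · (x - mu):
  Sigma^{-1} · (x - mu) = (1, -1, -1).
  (x - mu)^T · [Sigma^{-1} · (x - mu)] = (3)·(1) + (0)·(-1) + (-2)·(-1) = 5.

Step 4 — take square root: d = √(5) ≈ 2.2361.

d(x, mu) = √(5) ≈ 2.2361


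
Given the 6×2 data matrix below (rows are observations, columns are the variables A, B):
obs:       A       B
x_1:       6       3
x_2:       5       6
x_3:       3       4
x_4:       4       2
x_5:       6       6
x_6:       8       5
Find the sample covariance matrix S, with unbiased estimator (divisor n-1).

Step 1 — column means:
  mean(A) = (6 + 5 + 3 + 4 + 6 + 8) / 6 = 32/6 = 5.3333
  mean(B) = (3 + 6 + 4 + 2 + 6 + 5) / 6 = 26/6 = 4.3333

Step 2 — sample covariance S[i,j] = (1/(n-1)) · Σ_k (x_{k,i} - mean_i) · (x_{k,j} - mean_j), with n-1 = 5.
  S[A,A] = ((0.6667)·(0.6667) + (-0.3333)·(-0.3333) + (-2.3333)·(-2.3333) + (-1.3333)·(-1.3333) + (0.6667)·(0.6667) + (2.6667)·(2.6667)) / 5 = 15.3333/5 = 3.0667
  S[A,B] = ((0.6667)·(-1.3333) + (-0.3333)·(1.6667) + (-2.3333)·(-0.3333) + (-1.3333)·(-2.3333) + (0.6667)·(1.6667) + (2.6667)·(0.6667)) / 5 = 5.3333/5 = 1.0667
  S[B,B] = ((-1.3333)·(-1.3333) + (1.6667)·(1.6667) + (-0.3333)·(-0.3333) + (-2.3333)·(-2.3333) + (1.6667)·(1.6667) + (0.6667)·(0.6667)) / 5 = 13.3333/5 = 2.6667

S is symmetric (S[j,i] = S[i,j]). Assembling:

S = [[3.0667, 1.0667],
 [1.0667, 2.6667]]


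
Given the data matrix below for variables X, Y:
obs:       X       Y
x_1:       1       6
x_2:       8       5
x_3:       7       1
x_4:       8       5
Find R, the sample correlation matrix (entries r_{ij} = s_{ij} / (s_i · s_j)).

Step 1 — column means:
  mean(X) = (1 + 8 + 7 + 8) / 4 = 24/4 = 6
  mean(Y) = (6 + 5 + 1 + 5) / 4 = 17/4 = 4.25

Step 2 — sample variances and covariances s[i,j] = (1/(n-1)) · Σ_k (x_{k,i} - mean_i) · (x_{k,j} - mean_j), with n-1 = 3:
  s[X,X] = ((-5)·(-5) + (2)·(2) + (1)·(1) + (2)·(2)) / 3 = 34/3 = 11.3333
  s[X,Y] = ((-5)·(1.75) + (2)·(0.75) + (1)·(-3.25) + (2)·(0.75)) / 3 = -9/3 = -3
  s[Y,Y] = ((1.75)·(1.75) + (0.75)·(0.75) + (-3.25)·(-3.25) + (0.75)·(0.75)) / 3 = 14.75/3 = 4.9167
  Sample standard deviations s_i = √(s[i,i]):
  s(X) = √(11.3333) = 3.3665
  s(Y) = √(4.9167) = 2.2174

Step 3 — r_{ij} = s_{ij} / (s_i · s_j):
  r[X,X] = 1 (diagonal).
  r[X,Y] = -3 / (3.3665 · 2.2174) = -3 / 7.4647 = -0.4019
  r[Y,Y] = 1 (diagonal).

R is symmetric with unit diagonal. Assembling:

R = [[1, -0.4019],
 [-0.4019, 1]]


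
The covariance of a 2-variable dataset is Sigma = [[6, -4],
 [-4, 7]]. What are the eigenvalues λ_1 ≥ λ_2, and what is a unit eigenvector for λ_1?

Step 1 — characteristic polynomial of 2×2 Sigma:
  det(Sigma - λI) = λ² - trace · λ + det = 0.
  trace = 6 + 7 = 13, det = 6·7 - (-4)² = 26.
Step 2 — discriminant:
  Δ = trace² - 4·det = 169 - 104 = 65.
Step 3 — eigenvalues:
  λ = (trace ± √Δ)/2 = (13 ± 8.0623)/2,
  λ_1 = 10.5311,  λ_2 = 2.4689.

Step 4 — unit eigenvector for λ_1: solve (Sigma - λ_1 I)v = 0. First row:
  (6 - 10.5311)·v_x + (-4)·v_y = 0, i.e. (-4.5311)·v_x + (-4)·v_y = 0,
  so v ∝ (b, λ_1 - a) = (-4, 4.5311); multiply by -1 so the first entry is positive: u = (4, -4.5311).
  ||u|| = √((4)² + (-4.5311)²) = √(36.5311) ≈ 6.0441,
  v_1 = u/||u|| ≈ (0.6618, -0.7497) (||v_1|| = 1).

λ_1 = 10.5311,  λ_2 = 2.4689;  v_1 ≈ (0.6618, -0.7497)


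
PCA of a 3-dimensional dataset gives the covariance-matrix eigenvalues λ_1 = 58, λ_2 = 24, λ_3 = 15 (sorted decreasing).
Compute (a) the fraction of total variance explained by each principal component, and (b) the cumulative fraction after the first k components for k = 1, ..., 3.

Step 1 — total variance = trace(Sigma) = Σ λ_i = 58 + 24 + 15 = 97.

Step 2 — fraction explained by component i = λ_i / Σ λ:
  PC1: 58/97 = 0.5979
  PC2: 24/97 = 0.2474
  PC3: 15/97 = 0.1546

Step 3 — cumulative fraction after k components = (λ_1 + ... + λ_k) / Σ λ:
  k = 1: 58/97 = 0.5979
  k = 2: (58 + 24)/97 = 82/97 = 0.8454
  k = 3: (58 + 24 + 15)/97 = 97/97 = 1

Summary (fraction, with percent):

explained: PC1 0.5979 (59.79%), PC2 0.2474 (24.74%), PC3 0.1546 (15.46%);  cumulative: 0.5979, 0.8454, 1


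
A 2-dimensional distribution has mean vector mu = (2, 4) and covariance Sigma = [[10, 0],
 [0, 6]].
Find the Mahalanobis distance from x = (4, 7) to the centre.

Step 1 — centre the observation: (x - mu) = (2, 3).

Step 2 — invert Sigma. det(Sigma) = 10·6 - (0)² = 60.
  Sigma^{-1} = (1/det) · [[d, -b], [-b, a]] = [[0.1, 0],
 [0, 0.1667]].

Step 3 — form the quadratic (x - mu)^T · Sigma^{-1} · (x - mu):
  Sigma^{-1} · (x - mu) = (0.2, 0.5).
  (x - mu)^T · [Sigma^{-1} · (x - mu)] = (2)·(0.2) + (3)·(0.5) = 1.9.

Step 4 — take square root: d = √(1.9) ≈ 1.3784.

d(x, mu) = √(1.9) ≈ 1.3784


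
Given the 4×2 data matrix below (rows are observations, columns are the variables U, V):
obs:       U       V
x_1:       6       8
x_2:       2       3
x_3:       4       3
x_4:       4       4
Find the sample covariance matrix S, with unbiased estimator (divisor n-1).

Step 1 — column means:
  mean(U) = (6 + 2 + 4 + 4) / 4 = 16/4 = 4
  mean(V) = (8 + 3 + 3 + 4) / 4 = 18/4 = 4.5

Step 2 — sample covariance S[i,j] = (1/(n-1)) · Σ_k (x_{k,i} - mean_i) · (x_{k,j} - mean_j), with n-1 = 3.
  S[U,U] = ((2)·(2) + (-2)·(-2) + (0)·(0) + (0)·(0)) / 3 = 8/3 = 2.6667
  S[U,V] = ((2)·(3.5) + (-2)·(-1.5) + (0)·(-1.5) + (0)·(-0.5)) / 3 = 10/3 = 3.3333
  S[V,V] = ((3.5)·(3.5) + (-1.5)·(-1.5) + (-1.5)·(-1.5) + (-0.5)·(-0.5)) / 3 = 17/3 = 5.6667

S is symmetric (S[j,i] = S[i,j]). Assembling:

S = [[2.6667, 3.3333],
 [3.3333, 5.6667]]


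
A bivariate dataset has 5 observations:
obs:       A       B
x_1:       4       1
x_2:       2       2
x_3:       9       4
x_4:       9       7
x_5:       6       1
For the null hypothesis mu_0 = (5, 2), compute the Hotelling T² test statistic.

Step 1 — sample mean vector:
  mean(A) = (4 + 2 + 9 + 9 + 6) / 5 = 30/5 = 6
  mean(B) = (1 + 2 + 4 + 7 + 1) / 5 = 15/5 = 3
  x̄ = (6, 3),  deviation x̄ - mu_0 = (6, 3) - (5, 2) = (1, 1).

Step 2 — sample covariance matrix, S[i,j] = (1/(n-1)) · Σ_k (x_{k,i} - mean_i) · (x_{k,j} - mean_j), divisor n-1 = 4:
  S[A,A] = ((-2)·(-2) + (-4)·(-4) + (3)·(3) + (3)·(3) + (0)·(0)) / 4 = 38/4 = 9.5
  S[A,B] = ((-2)·(-2) + (-4)·(-1) + (3)·(1) + (3)·(4) + (0)·(-2)) / 4 = 23/4 = 5.75
  S[B,B] = ((-2)·(-2) + (-1)·(-1) + (1)·(1) + (4)·(4) + (-2)·(-2)) / 4 = 26/4 = 6.5
  S = [[9.5, 5.75],
 [5.75, 6.5]].

Step 3 — invert S. det(S) = 9.5·6.5 - (5.75)² = 28.6875.
  S^{-1} = (1/det) · [[d, -b], [-b, a]] = [[0.2266, -0.2004],
 [-0.2004, 0.3312]].

Step 4 — quadratic form (x̄ - mu_0)^T · S^{-1} · (x̄ - mu_0):
  S^{-1} · (x̄ - mu_0) = (0.0261, 0.1307),
  (x̄ - mu_0)^T · [...] = (1)·(0.0261) + (1)·(0.1307) = 0.1569.

Step 5 — scale by n: T² = 5 · 0.1569 = 0.7843.

T² ≈ 0.7843


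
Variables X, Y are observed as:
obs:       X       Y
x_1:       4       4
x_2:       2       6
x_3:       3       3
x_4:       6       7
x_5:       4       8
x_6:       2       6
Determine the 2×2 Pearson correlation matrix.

Step 1 — column means:
  mean(X) = (4 + 2 + 3 + 6 + 4 + 2) / 6 = 21/6 = 3.5
  mean(Y) = (4 + 6 + 3 + 7 + 8 + 6) / 6 = 34/6 = 5.6667

Step 2 — sample variances and covariances s[i,j] = (1/(n-1)) · Σ_k (x_{k,i} - mean_i) · (x_{k,j} - mean_j), with n-1 = 5:
  s[X,X] = ((0.5)·(0.5) + (-1.5)·(-1.5) + (-0.5)·(-0.5) + (2.5)·(2.5) + (0.5)·(0.5) + (-1.5)·(-1.5)) / 5 = 11.5/5 = 2.3
  s[X,Y] = ((0.5)·(-1.6667) + (-1.5)·(0.3333) + (-0.5)·(-2.6667) + (2.5)·(1.3333) + (0.5)·(2.3333) + (-1.5)·(0.3333)) / 5 = 4/5 = 0.8
  s[Y,Y] = ((-1.6667)·(-1.6667) + (0.3333)·(0.3333) + (-2.6667)·(-2.6667) + (1.3333)·(1.3333) + (2.3333)·(2.3333) + (0.3333)·(0.3333)) / 5 = 17.3333/5 = 3.4667
  Sample standard deviations s_i = √(s[i,i]):
  s(X) = √(2.3) = 1.5166
  s(Y) = √(3.4667) = 1.8619

Step 3 — r_{ij} = s_{ij} / (s_i · s_j):
  r[X,X] = 1 (diagonal).
  r[X,Y] = 0.8 / (1.5166 · 1.8619) = 0.8 / 2.8237 = 0.2833
  r[Y,Y] = 1 (diagonal).

R is symmetric with unit diagonal. Assembling:

R = [[1, 0.2833],
 [0.2833, 1]]


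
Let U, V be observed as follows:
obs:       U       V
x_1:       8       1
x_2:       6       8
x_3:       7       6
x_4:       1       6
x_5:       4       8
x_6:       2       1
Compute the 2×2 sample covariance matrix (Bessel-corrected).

Step 1 — column means:
  mean(U) = (8 + 6 + 7 + 1 + 4 + 2) / 6 = 28/6 = 4.6667
  mean(V) = (1 + 8 + 6 + 6 + 8 + 1) / 6 = 30/6 = 5

Step 2 — sample covariance S[i,j] = (1/(n-1)) · Σ_k (x_{k,i} - mean_i) · (x_{k,j} - mean_j), with n-1 = 5.
  S[U,U] = ((3.3333)·(3.3333) + (1.3333)·(1.3333) + (2.3333)·(2.3333) + (-3.6667)·(-3.6667) + (-0.6667)·(-0.6667) + (-2.6667)·(-2.6667)) / 5 = 39.3333/5 = 7.8667
  S[U,V] = ((3.3333)·(-4) + (1.3333)·(3) + (2.3333)·(1) + (-3.6667)·(1) + (-0.6667)·(3) + (-2.6667)·(-4)) / 5 = -2/5 = -0.4
  S[V,V] = ((-4)·(-4) + (3)·(3) + (1)·(1) + (1)·(1) + (3)·(3) + (-4)·(-4)) / 5 = 52/5 = 10.4

S is symmetric (S[j,i] = S[i,j]). Assembling:

S = [[7.8667, -0.4],
 [-0.4, 10.4]]


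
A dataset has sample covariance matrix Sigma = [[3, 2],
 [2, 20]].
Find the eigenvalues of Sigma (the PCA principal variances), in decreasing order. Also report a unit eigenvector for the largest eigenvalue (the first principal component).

Step 1 — characteristic polynomial of 2×2 Sigma:
  det(Sigma - λI) = λ² - trace · λ + det = 0.
  trace = 3 + 20 = 23, det = 3·20 - (2)² = 56.
Step 2 — discriminant:
  Δ = trace² - 4·det = 529 - 224 = 305.
Step 3 — eigenvalues:
  λ = (trace ± √Δ)/2 = (23 ± 17.4642)/2,
  λ_1 = 20.2321,  λ_2 = 2.7679.

Step 4 — unit eigenvector for λ_1: solve (Sigma - λ_1 I)v = 0. First row:
  (3 - 20.2321)·v_x + (2)·v_y = 0, i.e. (-17.2321)·v_x + (2)·v_y = 0,
  so v ∝ (b, λ_1 - a) = (2, 17.2321) = u.
  ||u|| = √((2)² + (17.2321)²) = √(300.9461) ≈ 17.3478,
  v_1 = u/||u|| ≈ (0.1153, 0.9933) (||v_1|| = 1).

λ_1 = 20.2321,  λ_2 = 2.7679;  v_1 ≈ (0.1153, 0.9933)


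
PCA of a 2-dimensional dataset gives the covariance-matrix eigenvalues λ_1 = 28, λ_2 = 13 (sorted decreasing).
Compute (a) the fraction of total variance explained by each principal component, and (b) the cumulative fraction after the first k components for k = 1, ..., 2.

Step 1 — total variance = trace(Sigma) = Σ λ_i = 28 + 13 = 41.

Step 2 — fraction explained by component i = λ_i / Σ λ:
  PC1: 28/41 = 0.6829
  PC2: 13/41 = 0.3171

Step 3 — cumulative fraction after k components = (λ_1 + ... + λ_k) / Σ λ:
  k = 1: 28/41 = 0.6829
  k = 2: (28 + 13)/41 = 41/41 = 1

Summary (fraction, with percent):

explained: PC1 0.6829 (68.29%), PC2 0.3171 (31.71%);  cumulative: 0.6829, 1


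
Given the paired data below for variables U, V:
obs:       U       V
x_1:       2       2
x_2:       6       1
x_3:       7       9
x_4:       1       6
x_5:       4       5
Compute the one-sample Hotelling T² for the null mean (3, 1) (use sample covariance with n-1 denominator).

Step 1 — sample mean vector:
  mean(U) = (2 + 6 + 7 + 1 + 4) / 5 = 20/5 = 4
  mean(V) = (2 + 1 + 9 + 6 + 5) / 5 = 23/5 = 4.6
  x̄ = (4, 4.6),  deviation x̄ - mu_0 = (4, 4.6) - (3, 1) = (1, 3.6).

Step 2 — sample covariance matrix, S[i,j] = (1/(n-1)) · Σ_k (x_{k,i} - mean_i) · (x_{k,j} - mean_j), divisor n-1 = 4:
  S[U,U] = ((-2)·(-2) + (2)·(2) + (3)·(3) + (-3)·(-3) + (0)·(0)) / 4 = 26/4 = 6.5
  S[U,V] = ((-2)·(-2.6) + (2)·(-3.6) + (3)·(4.4) + (-3)·(1.4) + (0)·(0.4)) / 4 = 7/4 = 1.75
  S[V,V] = ((-2.6)·(-2.6) + (-3.6)·(-3.6) + (4.4)·(4.4) + (1.4)·(1.4) + (0.4)·(0.4)) / 4 = 41.2/4 = 10.3
  S = [[6.5, 1.75],
 [1.75, 10.3]].

Step 3 — invert S. det(S) = 6.5·10.3 - (1.75)² = 63.8875.
  S^{-1} = (1/det) · [[d, -b], [-b, a]] = [[0.1612, -0.0274],
 [-0.0274, 0.1017]].

Step 4 — quadratic form (x̄ - mu_0)^T · S^{-1} · (x̄ - mu_0):
  S^{-1} · (x̄ - mu_0) = (0.0626, 0.3389),
  (x̄ - mu_0)^T · [...] = (1)·(0.0626) + (3.6)·(0.3389) = 1.2826.

Step 5 — scale by n: T² = 5 · 1.2826 = 6.4128.

T² ≈ 6.4128


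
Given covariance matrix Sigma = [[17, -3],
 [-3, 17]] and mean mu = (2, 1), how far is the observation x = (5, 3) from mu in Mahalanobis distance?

Step 1 — centre the observation: (x - mu) = (3, 2).

Step 2 — invert Sigma. det(Sigma) = 17·17 - (-3)² = 280.
  Sigma^{-1} = (1/det) · [[d, -b], [-b, a]] = [[0.0607, 0.0107],
 [0.0107, 0.0607]].

Step 3 — form the quadratic (x - mu)^T · Sigma^{-1} · (x - mu):
  Sigma^{-1} · (x - mu) = (0.2036, 0.1536).
  (x - mu)^T · [Sigma^{-1} · (x - mu)] = (3)·(0.2036) + (2)·(0.1536) = 0.9179.

Step 4 — take square root: d = √(0.9179) ≈ 0.958.

d(x, mu) = √(0.9179) ≈ 0.958


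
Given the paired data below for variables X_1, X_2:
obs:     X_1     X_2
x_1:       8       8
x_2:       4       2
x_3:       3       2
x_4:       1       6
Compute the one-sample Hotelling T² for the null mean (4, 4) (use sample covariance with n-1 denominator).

Step 1 — sample mean vector:
  mean(X_1) = (8 + 4 + 3 + 1) / 4 = 16/4 = 4
  mean(X_2) = (8 + 2 + 2 + 6) / 4 = 18/4 = 4.5
  x̄ = (4, 4.5),  deviation x̄ - mu_0 = (4, 4.5) - (4, 4) = (0, 0.5).

Step 2 — sample covariance matrix, S[i,j] = (1/(n-1)) · Σ_k (x_{k,i} - mean_i) · (x_{k,j} - mean_j), divisor n-1 = 3:
  S[X_1,X_1] = ((4)·(4) + (0)·(0) + (-1)·(-1) + (-3)·(-3)) / 3 = 26/3 = 8.6667
  S[X_1,X_2] = ((4)·(3.5) + (0)·(-2.5) + (-1)·(-2.5) + (-3)·(1.5)) / 3 = 12/3 = 4
  S[X_2,X_2] = ((3.5)·(3.5) + (-2.5)·(-2.5) + (-2.5)·(-2.5) + (1.5)·(1.5)) / 3 = 27/3 = 9
  S = [[8.6667, 4],
 [4, 9]].

Step 3 — invert S. det(S) = 8.6667·9 - (4)² = 62.
  S^{-1} = (1/det) · [[d, -b], [-b, a]] = [[0.1452, -0.0645],
 [-0.0645, 0.1398]].

Step 4 — quadratic form (x̄ - mu_0)^T · S^{-1} · (x̄ - mu_0):
  S^{-1} · (x̄ - mu_0) = (-0.0323, 0.0699),
  (x̄ - mu_0)^T · [...] = (0)·(-0.0323) + (0.5)·(0.0699) = 0.0349.

Step 5 — scale by n: T² = 4 · 0.0349 = 0.1398.

T² ≈ 0.1398


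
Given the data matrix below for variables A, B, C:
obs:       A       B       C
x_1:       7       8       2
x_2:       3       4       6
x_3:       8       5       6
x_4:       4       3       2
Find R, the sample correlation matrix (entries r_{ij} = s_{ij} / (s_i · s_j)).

Step 1 — column means:
  mean(A) = (7 + 3 + 8 + 4) / 4 = 22/4 = 5.5
  mean(B) = (8 + 4 + 5 + 3) / 4 = 20/4 = 5
  mean(C) = (2 + 6 + 6 + 2) / 4 = 16/4 = 4

Step 2 — sample variances and covariances s[i,j] = (1/(n-1)) · Σ_k (x_{k,i} - mean_i) · (x_{k,j} - mean_j), with n-1 = 3:
  s[A,A] = ((1.5)·(1.5) + (-2.5)·(-2.5) + (2.5)·(2.5) + (-1.5)·(-1.5)) / 3 = 17/3 = 5.6667
  s[A,B] = ((1.5)·(3) + (-2.5)·(-1) + (2.5)·(0) + (-1.5)·(-2)) / 3 = 10/3 = 3.3333
  s[A,C] = ((1.5)·(-2) + (-2.5)·(2) + (2.5)·(2) + (-1.5)·(-2)) / 3 = 0/3 = 0
  s[B,B] = ((3)·(3) + (-1)·(-1) + (0)·(0) + (-2)·(-2)) / 3 = 14/3 = 4.6667
  s[B,C] = ((3)·(-2) + (-1)·(2) + (0)·(2) + (-2)·(-2)) / 3 = -4/3 = -1.3333
  s[C,C] = ((-2)·(-2) + (2)·(2) + (2)·(2) + (-2)·(-2)) / 3 = 16/3 = 5.3333
  Sample standard deviations s_i = √(s[i,i]):
  s(A) = √(5.6667) = 2.3805
  s(B) = √(4.6667) = 2.1602
  s(C) = √(5.3333) = 2.3094

Step 3 — r_{ij} = s_{ij} / (s_i · s_j):
  r[A,A] = 1 (diagonal).
  r[A,B] = 3.3333 / (2.3805 · 2.1602) = 3.3333 / 5.1424 = 0.6482
  r[A,C] = 0 / (2.3805 · 2.3094) = 0 / 5.4975 = 0
  r[B,B] = 1 (diagonal).
  r[B,C] = -1.3333 / (2.1602 · 2.3094) = -1.3333 / 4.9889 = -0.2673
  r[C,C] = 1 (diagonal).

R is symmetric with unit diagonal. Assembling:

R = [[1, 0.6482, 0],
 [0.6482, 1, -0.2673],
 [0, -0.2673, 1]]


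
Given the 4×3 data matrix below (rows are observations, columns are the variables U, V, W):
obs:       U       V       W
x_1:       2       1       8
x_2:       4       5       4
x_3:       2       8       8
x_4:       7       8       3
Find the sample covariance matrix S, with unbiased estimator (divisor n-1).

Step 1 — column means:
  mean(U) = (2 + 4 + 2 + 7) / 4 = 15/4 = 3.75
  mean(V) = (1 + 5 + 8 + 8) / 4 = 22/4 = 5.5
  mean(W) = (8 + 4 + 8 + 3) / 4 = 23/4 = 5.75

Step 2 — sample covariance S[i,j] = (1/(n-1)) · Σ_k (x_{k,i} - mean_i) · (x_{k,j} - mean_j), with n-1 = 3.
  S[U,U] = ((-1.75)·(-1.75) + (0.25)·(0.25) + (-1.75)·(-1.75) + (3.25)·(3.25)) / 3 = 16.75/3 = 5.5833
  S[U,V] = ((-1.75)·(-4.5) + (0.25)·(-0.5) + (-1.75)·(2.5) + (3.25)·(2.5)) / 3 = 11.5/3 = 3.8333
  S[U,W] = ((-1.75)·(2.25) + (0.25)·(-1.75) + (-1.75)·(2.25) + (3.25)·(-2.75)) / 3 = -17.25/3 = -5.75
  S[V,V] = ((-4.5)·(-4.5) + (-0.5)·(-0.5) + (2.5)·(2.5) + (2.5)·(2.5)) / 3 = 33/3 = 11
  S[V,W] = ((-4.5)·(2.25) + (-0.5)·(-1.75) + (2.5)·(2.25) + (2.5)·(-2.75)) / 3 = -10.5/3 = -3.5
  S[W,W] = ((2.25)·(2.25) + (-1.75)·(-1.75) + (2.25)·(2.25) + (-2.75)·(-2.75)) / 3 = 20.75/3 = 6.9167

S is symmetric (S[j,i] = S[i,j]). Assembling:

S = [[5.5833, 3.8333, -5.75],
 [3.8333, 11, -3.5],
 [-5.75, -3.5, 6.9167]]


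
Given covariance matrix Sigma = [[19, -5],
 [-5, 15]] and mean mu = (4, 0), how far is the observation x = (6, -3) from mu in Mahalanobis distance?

Step 1 — centre the observation: (x - mu) = (2, -3).

Step 2 — invert Sigma. det(Sigma) = 19·15 - (-5)² = 260.
  Sigma^{-1} = (1/det) · [[d, -b], [-b, a]] = [[0.0577, 0.0192],
 [0.0192, 0.0731]].

Step 3 — form the quadratic (x - mu)^T · Sigma^{-1} · (x - mu):
  Sigma^{-1} · (x - mu) = (0.0577, -0.1808).
  (x - mu)^T · [Sigma^{-1} · (x - mu)] = (2)·(0.0577) + (-3)·(-0.1808) = 0.6577.

Step 4 — take square root: d = √(0.6577) ≈ 0.811.

d(x, mu) = √(0.6577) ≈ 0.811


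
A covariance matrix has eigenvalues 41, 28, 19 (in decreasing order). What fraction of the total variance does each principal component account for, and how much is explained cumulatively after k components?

Step 1 — total variance = trace(Sigma) = Σ λ_i = 41 + 28 + 19 = 88.

Step 2 — fraction explained by component i = λ_i / Σ λ:
  PC1: 41/88 = 0.4659
  PC2: 28/88 = 0.3182
  PC3: 19/88 = 0.2159

Step 3 — cumulative fraction after k components = (λ_1 + ... + λ_k) / Σ λ:
  k = 1: 41/88 = 0.4659
  k = 2: (41 + 28)/88 = 69/88 = 0.7841
  k = 3: (41 + 28 + 19)/88 = 88/88 = 1

Summary (fraction, with percent):

explained: PC1 0.4659 (46.59%), PC2 0.3182 (31.82%), PC3 0.2159 (21.59%);  cumulative: 0.4659, 0.7841, 1


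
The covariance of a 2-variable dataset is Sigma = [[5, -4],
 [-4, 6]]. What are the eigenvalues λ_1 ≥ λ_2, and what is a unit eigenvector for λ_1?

Step 1 — characteristic polynomial of 2×2 Sigma:
  det(Sigma - λI) = λ² - trace · λ + det = 0.
  trace = 5 + 6 = 11, det = 5·6 - (-4)² = 14.
Step 2 — discriminant:
  Δ = trace² - 4·det = 121 - 56 = 65.
Step 3 — eigenvalues:
  λ = (trace ± √Δ)/2 = (11 ± 8.0623)/2,
  λ_1 = 9.5311,  λ_2 = 1.4689.

Step 4 — unit eigenvector for λ_1: solve (Sigma - λ_1 I)v = 0. First row:
  (5 - 9.5311)·v_x + (-4)·v_y = 0, i.e. (-4.5311)·v_x + (-4)·v_y = 0,
  so v ∝ (b, λ_1 - a) = (-4, 4.5311); multiply by -1 so the first entry is positive: u = (4, -4.5311).
  ||u|| = √((4)² + (-4.5311)²) = √(36.5311) ≈ 6.0441,
  v_1 = u/||u|| ≈ (0.6618, -0.7497) (||v_1|| = 1).

λ_1 = 9.5311,  λ_2 = 1.4689;  v_1 ≈ (0.6618, -0.7497)


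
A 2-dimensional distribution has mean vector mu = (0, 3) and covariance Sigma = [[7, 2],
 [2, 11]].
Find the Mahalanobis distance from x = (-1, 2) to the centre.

Step 1 — centre the observation: (x - mu) = (-1, -1).

Step 2 — invert Sigma. det(Sigma) = 7·11 - (2)² = 73.
  Sigma^{-1} = (1/det) · [[d, -b], [-b, a]] = [[0.1507, -0.0274],
 [-0.0274, 0.0959]].

Step 3 — form the quadratic (x - mu)^T · Sigma^{-1} · (x - mu):
  Sigma^{-1} · (x - mu) = (-0.1233, -0.0685).
  (x - mu)^T · [Sigma^{-1} · (x - mu)] = (-1)·(-0.1233) + (-1)·(-0.0685) = 0.1918.

Step 4 — take square root: d = √(0.1918) ≈ 0.4379.

d(x, mu) = √(0.1918) ≈ 0.4379


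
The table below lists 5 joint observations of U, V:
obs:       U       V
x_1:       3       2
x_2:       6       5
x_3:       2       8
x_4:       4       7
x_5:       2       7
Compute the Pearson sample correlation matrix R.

Step 1 — column means:
  mean(U) = (3 + 6 + 2 + 4 + 2) / 5 = 17/5 = 3.4
  mean(V) = (2 + 5 + 8 + 7 + 7) / 5 = 29/5 = 5.8

Step 2 — sample variances and covariances s[i,j] = (1/(n-1)) · Σ_k (x_{k,i} - mean_i) · (x_{k,j} - mean_j), with n-1 = 4:
  s[U,U] = ((-0.4)·(-0.4) + (2.6)·(2.6) + (-1.4)·(-1.4) + (0.6)·(0.6) + (-1.4)·(-1.4)) / 4 = 11.2/4 = 2.8
  s[U,V] = ((-0.4)·(-3.8) + (2.6)·(-0.8) + (-1.4)·(2.2) + (0.6)·(1.2) + (-1.4)·(1.2)) / 4 = -4.6/4 = -1.15
  s[V,V] = ((-3.8)·(-3.8) + (-0.8)·(-0.8) + (2.2)·(2.2) + (1.2)·(1.2) + (1.2)·(1.2)) / 4 = 22.8/4 = 5.7
  Sample standard deviations s_i = √(s[i,i]):
  s(U) = √(2.8) = 1.6733
  s(V) = √(5.7) = 2.3875

Step 3 — r_{ij} = s_{ij} / (s_i · s_j):
  r[U,U] = 1 (diagonal).
  r[U,V] = -1.15 / (1.6733 · 2.3875) = -1.15 / 3.995 = -0.2879
  r[V,V] = 1 (diagonal).

R is symmetric with unit diagonal. Assembling:

R = [[1, -0.2879],
 [-0.2879, 1]]


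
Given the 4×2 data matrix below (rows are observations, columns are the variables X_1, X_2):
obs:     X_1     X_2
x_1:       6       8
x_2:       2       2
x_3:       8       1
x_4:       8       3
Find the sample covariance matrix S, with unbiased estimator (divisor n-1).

Step 1 — column means:
  mean(X_1) = (6 + 2 + 8 + 8) / 4 = 24/4 = 6
  mean(X_2) = (8 + 2 + 1 + 3) / 4 = 14/4 = 3.5

Step 2 — sample covariance S[i,j] = (1/(n-1)) · Σ_k (x_{k,i} - mean_i) · (x_{k,j} - mean_j), with n-1 = 3.
  S[X_1,X_1] = ((0)·(0) + (-4)·(-4) + (2)·(2) + (2)·(2)) / 3 = 24/3 = 8
  S[X_1,X_2] = ((0)·(4.5) + (-4)·(-1.5) + (2)·(-2.5) + (2)·(-0.5)) / 3 = 0/3 = 0
  S[X_2,X_2] = ((4.5)·(4.5) + (-1.5)·(-1.5) + (-2.5)·(-2.5) + (-0.5)·(-0.5)) / 3 = 29/3 = 9.6667

S is symmetric (S[j,i] = S[i,j]). Assembling:

S = [[8, 0],
 [0, 9.6667]]


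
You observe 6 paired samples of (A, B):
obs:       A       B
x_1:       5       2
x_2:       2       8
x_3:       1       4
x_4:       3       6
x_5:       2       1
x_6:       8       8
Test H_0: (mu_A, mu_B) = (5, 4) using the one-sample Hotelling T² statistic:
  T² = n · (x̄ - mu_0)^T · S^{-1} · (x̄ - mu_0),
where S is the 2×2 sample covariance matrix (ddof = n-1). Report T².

Step 1 — sample mean vector:
  mean(A) = (5 + 2 + 1 + 3 + 2 + 8) / 6 = 21/6 = 3.5
  mean(B) = (2 + 8 + 4 + 6 + 1 + 8) / 6 = 29/6 = 4.8333
  x̄ = (3.5, 4.8333),  deviation x̄ - mu_0 = (3.5, 4.8333) - (5, 4) = (-1.5, 0.8333).

Step 2 — sample covariance matrix, S[i,j] = (1/(n-1)) · Σ_k (x_{k,i} - mean_i) · (x_{k,j} - mean_j), divisor n-1 = 5:
  S[A,A] = ((1.5)·(1.5) + (-1.5)·(-1.5) + (-2.5)·(-2.5) + (-0.5)·(-0.5) + (-1.5)·(-1.5) + (4.5)·(4.5)) / 5 = 33.5/5 = 6.7
  S[A,B] = ((1.5)·(-2.8333) + (-1.5)·(3.1667) + (-2.5)·(-0.8333) + (-0.5)·(1.1667) + (-1.5)·(-3.8333) + (4.5)·(3.1667)) / 5 = 12.5/5 = 2.5
  S[B,B] = ((-2.8333)·(-2.8333) + (3.1667)·(3.1667) + (-0.8333)·(-0.8333) + (1.1667)·(1.1667) + (-3.8333)·(-3.8333) + (3.1667)·(3.1667)) / 5 = 44.8333/5 = 8.9667
  S = [[6.7, 2.5],
 [2.5, 8.9667]].

Step 3 — invert S. det(S) = 6.7·8.9667 - (2.5)² = 53.8267.
  S^{-1} = (1/det) · [[d, -b], [-b, a]] = [[0.1666, -0.0464],
 [-0.0464, 0.1245]].

Step 4 — quadratic form (x̄ - mu_0)^T · S^{-1} · (x̄ - mu_0):
  S^{-1} · (x̄ - mu_0) = (-0.2886, 0.1734),
  (x̄ - mu_0)^T · [...] = (-1.5)·(-0.2886) + (0.8333)·(0.1734) = 0.5774.

Step 5 — scale by n: T² = 6 · 0.5774 = 3.4642.

T² ≈ 3.4642


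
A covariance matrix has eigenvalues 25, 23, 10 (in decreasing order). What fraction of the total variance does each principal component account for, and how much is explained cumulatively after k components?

Step 1 — total variance = trace(Sigma) = Σ λ_i = 25 + 23 + 10 = 58.

Step 2 — fraction explained by component i = λ_i / Σ λ:
  PC1: 25/58 = 0.431
  PC2: 23/58 = 0.3966
  PC3: 10/58 = 0.1724

Step 3 — cumulative fraction after k components = (λ_1 + ... + λ_k) / Σ λ:
  k = 1: 25/58 = 0.431
  k = 2: (25 + 23)/58 = 48/58 = 0.8276
  k = 3: (25 + 23 + 10)/58 = 58/58 = 1

Summary (fraction, with percent):

explained: PC1 0.431 (43.1%), PC2 0.3966 (39.66%), PC3 0.1724 (17.24%);  cumulative: 0.431, 0.8276, 1


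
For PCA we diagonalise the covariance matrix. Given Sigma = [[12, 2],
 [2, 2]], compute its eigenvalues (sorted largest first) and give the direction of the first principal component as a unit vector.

Step 1 — characteristic polynomial of 2×2 Sigma:
  det(Sigma - λI) = λ² - trace · λ + det = 0.
  trace = 12 + 2 = 14, det = 12·2 - (2)² = 20.
Step 2 — discriminant:
  Δ = trace² - 4·det = 196 - 80 = 116.
Step 3 — eigenvalues:
  λ = (trace ± √Δ)/2 = (14 ± 10.7703)/2,
  λ_1 = 12.3852,  λ_2 = 1.6148.

Step 4 — unit eigenvector for λ_1: solve (Sigma - λ_1 I)v = 0. First row:
  (12 - 12.3852)·v_x + (2)·v_y = 0, i.e. (-0.3852)·v_x + (2)·v_y = 0,
  so v ∝ (b, λ_1 - a) = (2, 0.3852) = u.
  ||u|| = √((2)² + (0.3852)²) = √(4.1484) ≈ 2.0368,
  v_1 = u/||u|| ≈ (0.982, 0.1891) (||v_1|| = 1).

λ_1 = 12.3852,  λ_2 = 1.6148;  v_1 ≈ (0.982, 0.1891)


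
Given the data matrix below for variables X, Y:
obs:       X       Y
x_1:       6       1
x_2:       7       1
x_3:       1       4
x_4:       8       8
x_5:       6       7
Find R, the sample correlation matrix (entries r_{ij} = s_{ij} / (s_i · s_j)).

Step 1 — column means:
  mean(X) = (6 + 7 + 1 + 8 + 6) / 5 = 28/5 = 5.6
  mean(Y) = (1 + 1 + 4 + 8 + 7) / 5 = 21/5 = 4.2

Step 2 — sample variances and covariances s[i,j] = (1/(n-1)) · Σ_k (x_{k,i} - mean_i) · (x_{k,j} - mean_j), with n-1 = 4:
  s[X,X] = ((0.4)·(0.4) + (1.4)·(1.4) + (-4.6)·(-4.6) + (2.4)·(2.4) + (0.4)·(0.4)) / 4 = 29.2/4 = 7.3
  s[X,Y] = ((0.4)·(-3.2) + (1.4)·(-3.2) + (-4.6)·(-0.2) + (2.4)·(3.8) + (0.4)·(2.8)) / 4 = 5.4/4 = 1.35
  s[Y,Y] = ((-3.2)·(-3.2) + (-3.2)·(-3.2) + (-0.2)·(-0.2) + (3.8)·(3.8) + (2.8)·(2.8)) / 4 = 42.8/4 = 10.7
  Sample standard deviations s_i = √(s[i,i]):
  s(X) = √(7.3) = 2.7019
  s(Y) = √(10.7) = 3.2711

Step 3 — r_{ij} = s_{ij} / (s_i · s_j):
  r[X,X] = 1 (diagonal).
  r[X,Y] = 1.35 / (2.7019 · 3.2711) = 1.35 / 8.838 = 0.1527
  r[Y,Y] = 1 (diagonal).

R is symmetric with unit diagonal. Assembling:

R = [[1, 0.1527],
 [0.1527, 1]]


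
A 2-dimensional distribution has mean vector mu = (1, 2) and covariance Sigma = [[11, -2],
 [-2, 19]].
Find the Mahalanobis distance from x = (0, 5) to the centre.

Step 1 — centre the observation: (x - mu) = (-1, 3).

Step 2 — invert Sigma. det(Sigma) = 11·19 - (-2)² = 205.
  Sigma^{-1} = (1/det) · [[d, -b], [-b, a]] = [[0.0927, 0.0098],
 [0.0098, 0.0537]].

Step 3 — form the quadratic (x - mu)^T · Sigma^{-1} · (x - mu):
  Sigma^{-1} · (x - mu) = (-0.0634, 0.1512).
  (x - mu)^T · [Sigma^{-1} · (x - mu)] = (-1)·(-0.0634) + (3)·(0.1512) = 0.5171.

Step 4 — take square root: d = √(0.5171) ≈ 0.7191.

d(x, mu) = √(0.5171) ≈ 0.7191


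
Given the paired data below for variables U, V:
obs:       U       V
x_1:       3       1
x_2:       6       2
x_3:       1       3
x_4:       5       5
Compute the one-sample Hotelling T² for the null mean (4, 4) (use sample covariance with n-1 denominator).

Step 1 — sample mean vector:
  mean(U) = (3 + 6 + 1 + 5) / 4 = 15/4 = 3.75
  mean(V) = (1 + 2 + 3 + 5) / 4 = 11/4 = 2.75
  x̄ = (3.75, 2.75),  deviation x̄ - mu_0 = (3.75, 2.75) - (4, 4) = (-0.25, -1.25).

Step 2 — sample covariance matrix, S[i,j] = (1/(n-1)) · Σ_k (x_{k,i} - mean_i) · (x_{k,j} - mean_j), divisor n-1 = 3:
  S[U,U] = ((-0.75)·(-0.75) + (2.25)·(2.25) + (-2.75)·(-2.75) + (1.25)·(1.25)) / 3 = 14.75/3 = 4.9167
  S[U,V] = ((-0.75)·(-1.75) + (2.25)·(-0.75) + (-2.75)·(0.25) + (1.25)·(2.25)) / 3 = 1.75/3 = 0.5833
  S[V,V] = ((-1.75)·(-1.75) + (-0.75)·(-0.75) + (0.25)·(0.25) + (2.25)·(2.25)) / 3 = 8.75/3 = 2.9167
  S = [[4.9167, 0.5833],
 [0.5833, 2.9167]].

Step 3 — invert S. det(S) = 4.9167·2.9167 - (0.5833)² = 14.
  S^{-1} = (1/det) · [[d, -b], [-b, a]] = [[0.2083, -0.0417],
 [-0.0417, 0.3512]].

Step 4 — quadratic form (x̄ - mu_0)^T · S^{-1} · (x̄ - mu_0):
  S^{-1} · (x̄ - mu_0) = (0, -0.4286),
  (x̄ - mu_0)^T · [...] = (-0.25)·(0) + (-1.25)·(-0.4286) = 0.5357.

Step 5 — scale by n: T² = 4 · 0.5357 = 2.1429.

T² ≈ 2.1429


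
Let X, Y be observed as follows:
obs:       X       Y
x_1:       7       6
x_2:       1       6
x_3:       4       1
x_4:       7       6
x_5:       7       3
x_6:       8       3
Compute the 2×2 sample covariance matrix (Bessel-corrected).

Step 1 — column means:
  mean(X) = (7 + 1 + 4 + 7 + 7 + 8) / 6 = 34/6 = 5.6667
  mean(Y) = (6 + 6 + 1 + 6 + 3 + 3) / 6 = 25/6 = 4.1667

Step 2 — sample covariance S[i,j] = (1/(n-1)) · Σ_k (x_{k,i} - mean_i) · (x_{k,j} - mean_j), with n-1 = 5.
  S[X,X] = ((1.3333)·(1.3333) + (-4.6667)·(-4.6667) + (-1.6667)·(-1.6667) + (1.3333)·(1.3333) + (1.3333)·(1.3333) + (2.3333)·(2.3333)) / 5 = 35.3333/5 = 7.0667
  S[X,Y] = ((1.3333)·(1.8333) + (-4.6667)·(1.8333) + (-1.6667)·(-3.1667) + (1.3333)·(1.8333) + (1.3333)·(-1.1667) + (2.3333)·(-1.1667)) / 5 = -2.6667/5 = -0.5333
  S[Y,Y] = ((1.8333)·(1.8333) + (1.8333)·(1.8333) + (-3.1667)·(-3.1667) + (1.8333)·(1.8333) + (-1.1667)·(-1.1667) + (-1.1667)·(-1.1667)) / 5 = 22.8333/5 = 4.5667

S is symmetric (S[j,i] = S[i,j]). Assembling:

S = [[7.0667, -0.5333],
 [-0.5333, 4.5667]]


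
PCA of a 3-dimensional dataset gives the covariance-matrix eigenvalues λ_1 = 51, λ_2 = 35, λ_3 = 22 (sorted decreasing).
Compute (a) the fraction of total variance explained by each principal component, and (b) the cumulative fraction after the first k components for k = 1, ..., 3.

Step 1 — total variance = trace(Sigma) = Σ λ_i = 51 + 35 + 22 = 108.

Step 2 — fraction explained by component i = λ_i / Σ λ:
  PC1: 51/108 = 0.4722
  PC2: 35/108 = 0.3241
  PC3: 22/108 = 0.2037

Step 3 — cumulative fraction after k components = (λ_1 + ... + λ_k) / Σ λ:
  k = 1: 51/108 = 0.4722
  k = 2: (51 + 35)/108 = 86/108 = 0.7963
  k = 3: (51 + 35 + 22)/108 = 108/108 = 1

Summary (fraction, with percent):

explained: PC1 0.4722 (47.22%), PC2 0.3241 (32.41%), PC3 0.2037 (20.37%);  cumulative: 0.4722, 0.7963, 1


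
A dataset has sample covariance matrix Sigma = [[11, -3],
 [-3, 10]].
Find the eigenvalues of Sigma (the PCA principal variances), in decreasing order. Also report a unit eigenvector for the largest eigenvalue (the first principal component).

Step 1 — characteristic polynomial of 2×2 Sigma:
  det(Sigma - λI) = λ² - trace · λ + det = 0.
  trace = 11 + 10 = 21, det = 11·10 - (-3)² = 101.
Step 2 — discriminant:
  Δ = trace² - 4·det = 441 - 404 = 37.
Step 3 — eigenvalues:
  λ = (trace ± √Δ)/2 = (21 ± 6.0828)/2,
  λ_1 = 13.5414,  λ_2 = 7.4586.

Step 4 — unit eigenvector for λ_1: solve (Sigma - λ_1 I)v = 0. First row:
  (11 - 13.5414)·v_x + (-3)·v_y = 0, i.e. (-2.5414)·v_x + (-3)·v_y = 0,
  so v ∝ (b, λ_1 - a) = (-3, 2.5414); multiply by -1 so the first entry is positive: u = (3, -2.5414).
  ||u|| = √((3)² + (-2.5414)²) = √(15.4586) ≈ 3.9317,
  v_1 = u/||u|| ≈ (0.763, -0.6464) (||v_1|| = 1).

λ_1 = 13.5414,  λ_2 = 7.4586;  v_1 ≈ (0.763, -0.6464)


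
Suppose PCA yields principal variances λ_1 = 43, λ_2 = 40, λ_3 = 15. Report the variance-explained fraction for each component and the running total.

Step 1 — total variance = trace(Sigma) = Σ λ_i = 43 + 40 + 15 = 98.

Step 2 — fraction explained by component i = λ_i / Σ λ:
  PC1: 43/98 = 0.4388
  PC2: 40/98 = 0.4082
  PC3: 15/98 = 0.1531

Step 3 — cumulative fraction after k components = (λ_1 + ... + λ_k) / Σ λ:
  k = 1: 43/98 = 0.4388
  k = 2: (43 + 40)/98 = 83/98 = 0.8469
  k = 3: (43 + 40 + 15)/98 = 98/98 = 1

Summary (fraction, with percent):

explained: PC1 0.4388 (43.88%), PC2 0.4082 (40.82%), PC3 0.1531 (15.31%);  cumulative: 0.4388, 0.8469, 1
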